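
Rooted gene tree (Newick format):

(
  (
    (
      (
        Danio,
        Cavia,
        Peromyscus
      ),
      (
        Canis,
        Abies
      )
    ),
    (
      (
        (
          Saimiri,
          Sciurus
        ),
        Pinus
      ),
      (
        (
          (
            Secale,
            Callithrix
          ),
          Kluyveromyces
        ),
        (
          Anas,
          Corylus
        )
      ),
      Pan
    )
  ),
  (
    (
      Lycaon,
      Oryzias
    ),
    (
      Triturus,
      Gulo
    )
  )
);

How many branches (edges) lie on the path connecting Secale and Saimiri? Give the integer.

7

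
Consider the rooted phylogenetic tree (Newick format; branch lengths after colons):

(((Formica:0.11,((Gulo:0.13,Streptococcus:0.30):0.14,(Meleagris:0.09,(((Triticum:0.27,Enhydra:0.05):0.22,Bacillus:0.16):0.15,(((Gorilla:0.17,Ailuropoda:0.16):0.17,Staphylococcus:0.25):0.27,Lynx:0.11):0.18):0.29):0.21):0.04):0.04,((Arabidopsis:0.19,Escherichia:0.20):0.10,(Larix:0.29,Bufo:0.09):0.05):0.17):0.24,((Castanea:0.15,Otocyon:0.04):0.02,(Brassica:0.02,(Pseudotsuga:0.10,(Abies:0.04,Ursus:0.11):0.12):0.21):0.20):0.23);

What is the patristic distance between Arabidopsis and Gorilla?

1.83

The path runs Arabidopsis → … → MRCA → … → Gorilla; the MRCA is the node subtending ((Formica,((Gulo,Streptococcus),(Meleagris,(((Triticum,Enhydra),Bacillus),(((Gorilla,Ailuropoda),Staphylococcus),Lynx))))),((Arabidopsis,Escherichia),(Larix,Bufo))).
Branch lengths along that path: 0.19 + 0.10 + 0.17 + 0.04 + 0.04 + 0.21 + 0.29 + 0.18 + 0.27 + 0.17 + 0.17 = 1.83.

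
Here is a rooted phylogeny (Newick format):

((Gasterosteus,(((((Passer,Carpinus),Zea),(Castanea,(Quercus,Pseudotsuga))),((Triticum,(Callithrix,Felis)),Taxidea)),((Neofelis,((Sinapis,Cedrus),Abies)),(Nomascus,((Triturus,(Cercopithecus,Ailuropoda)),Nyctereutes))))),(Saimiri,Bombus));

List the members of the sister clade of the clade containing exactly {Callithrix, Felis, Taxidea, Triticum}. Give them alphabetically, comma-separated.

Carpinus, Castanea, Passer, Pseudotsuga, Quercus, Zea

The clade containing exactly {Callithrix, Felis, Taxidea, Triticum} attaches to the tree at the node subtending ((((Passer,Carpinus),Zea),(Castanea,(Quercus,Pseudotsuga))),((Triticum,(Callithrix,Felis)),Taxidea)).
The other lineage descending from that same node — the sister group — is (((Passer,Carpinus),Zea),(Castanea,(Quercus,Pseudotsuga))); its 6 tips in alphabetical order are the answer.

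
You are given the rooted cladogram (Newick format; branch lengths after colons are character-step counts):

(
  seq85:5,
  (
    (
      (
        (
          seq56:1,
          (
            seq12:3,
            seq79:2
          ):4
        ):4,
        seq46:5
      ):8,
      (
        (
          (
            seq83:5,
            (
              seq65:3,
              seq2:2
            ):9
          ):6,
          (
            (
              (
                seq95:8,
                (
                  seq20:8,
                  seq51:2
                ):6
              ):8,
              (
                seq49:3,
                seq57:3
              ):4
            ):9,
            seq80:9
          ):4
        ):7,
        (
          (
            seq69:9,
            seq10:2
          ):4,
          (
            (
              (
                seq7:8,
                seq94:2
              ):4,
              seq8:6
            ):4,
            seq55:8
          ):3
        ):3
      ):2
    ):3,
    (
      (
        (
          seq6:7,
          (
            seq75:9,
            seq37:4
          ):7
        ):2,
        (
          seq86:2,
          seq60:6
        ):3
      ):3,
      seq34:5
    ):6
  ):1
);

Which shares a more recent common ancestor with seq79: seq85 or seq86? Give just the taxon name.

The MRCA of seq79 and seq86 subtends ((((seq56,(seq12,seq79)),seq46),(((seq83,(seq65,seq2)),(((seq95,(seq20,seq51)),(seq49,seq57)),seq80)),((seq69,seq10),(((seq7,seq94),seq8),seq55)))),(((seq6,(seq75,seq37)),(seq86,seq60)),seq34)) (25 taxa).
The MRCA of seq79 and seq85 is the root, subtending the entire tree (26 taxa).
The first is nested inside the second, so seq79 shares a more recent common ancestor with seq86.

seq86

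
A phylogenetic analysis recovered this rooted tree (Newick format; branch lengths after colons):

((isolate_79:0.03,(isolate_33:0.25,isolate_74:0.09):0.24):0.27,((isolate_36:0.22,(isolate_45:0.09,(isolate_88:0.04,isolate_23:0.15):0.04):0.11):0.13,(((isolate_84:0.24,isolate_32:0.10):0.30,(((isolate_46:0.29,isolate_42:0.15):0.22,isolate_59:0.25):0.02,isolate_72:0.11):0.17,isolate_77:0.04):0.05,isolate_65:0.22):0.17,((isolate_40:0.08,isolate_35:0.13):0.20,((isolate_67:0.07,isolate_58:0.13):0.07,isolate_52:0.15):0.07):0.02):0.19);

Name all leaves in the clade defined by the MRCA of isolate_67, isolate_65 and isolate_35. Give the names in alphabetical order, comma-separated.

Tracing isolate_67: it sits inside (isolate_67,isolate_58).
Tracing isolate_65: it sits inside (((isolate_84,isolate_32),(((isolate_46,isolate_42),isolate_59),isolate_72),isolate_77),isolate_65).
Tracing isolate_35: it sits inside (isolate_40,isolate_35).
The smallest clade enclosing all 3 is ((isolate_36,(isolate_45,(isolate_88,isolate_23))),(((isolate_84,isolate_32),(((isolate_46,isolate_42),isolate_59),isolate_72),isolate_77),isolate_65),((isolate_40,isolate_35),((isolate_67,isolate_58),isolate_52))); the answer is its 17 terminal taxa in alphabetical order.

isolate_23, isolate_32, isolate_35, isolate_36, isolate_40, isolate_42, isolate_45, isolate_46, isolate_52, isolate_58, isolate_59, isolate_65, isolate_67, isolate_72, isolate_77, isolate_84, isolate_88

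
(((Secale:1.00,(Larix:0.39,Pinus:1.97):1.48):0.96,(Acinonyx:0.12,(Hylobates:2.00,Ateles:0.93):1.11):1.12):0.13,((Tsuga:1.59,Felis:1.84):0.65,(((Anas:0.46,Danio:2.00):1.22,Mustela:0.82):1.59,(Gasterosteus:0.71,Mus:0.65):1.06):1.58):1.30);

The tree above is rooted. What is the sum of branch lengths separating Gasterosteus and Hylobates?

9.01

The path runs Gasterosteus → … → MRCA → … → Hylobates; the MRCA is the root of the tree.
Branch lengths along that path: 0.71 + 1.06 + 1.58 + 1.30 + 0.13 + 1.12 + 1.11 + 2.00 = 9.01.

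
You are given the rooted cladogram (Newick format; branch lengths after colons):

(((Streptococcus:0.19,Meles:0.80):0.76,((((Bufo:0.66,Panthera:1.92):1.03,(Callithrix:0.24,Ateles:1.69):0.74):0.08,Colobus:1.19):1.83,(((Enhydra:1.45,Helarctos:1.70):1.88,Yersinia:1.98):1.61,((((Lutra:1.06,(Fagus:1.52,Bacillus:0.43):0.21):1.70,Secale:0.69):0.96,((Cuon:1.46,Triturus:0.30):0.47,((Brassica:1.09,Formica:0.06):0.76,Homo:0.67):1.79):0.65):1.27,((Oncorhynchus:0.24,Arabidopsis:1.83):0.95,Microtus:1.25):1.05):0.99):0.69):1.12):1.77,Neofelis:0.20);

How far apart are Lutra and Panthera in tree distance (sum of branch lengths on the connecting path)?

The path runs Lutra → … → MRCA → … → Panthera; the MRCA is the node subtending ((((Bufo,Panthera),(Callithrix,Ateles)),Colobus),(((Enhydra,Helarctos),Yersinia),((((Lutra,(Fagus,Bacillus)),Secale),((Cuon,Triturus),((Brassica,Formica),Homo))),((Oncorhynchus,Arabidopsis),Microtus)))).
Branch lengths along that path: 1.06 + 1.70 + 0.96 + 1.27 + 0.99 + 0.69 + 1.83 + 0.08 + 1.03 + 1.92 = 11.53.

11.53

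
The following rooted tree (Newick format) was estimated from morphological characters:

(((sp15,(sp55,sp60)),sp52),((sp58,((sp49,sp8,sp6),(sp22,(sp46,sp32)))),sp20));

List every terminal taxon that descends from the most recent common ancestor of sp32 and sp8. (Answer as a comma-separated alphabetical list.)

Tracing sp32: it sits inside (sp46,sp32).
Tracing sp8: it sits inside (sp49,sp8,sp6).
The smallest clade enclosing both is ((sp49,sp8,sp6),(sp22,(sp46,sp32))); the answer is its 6 terminal taxa in alphabetical order.

sp22, sp32, sp46, sp49, sp6, sp8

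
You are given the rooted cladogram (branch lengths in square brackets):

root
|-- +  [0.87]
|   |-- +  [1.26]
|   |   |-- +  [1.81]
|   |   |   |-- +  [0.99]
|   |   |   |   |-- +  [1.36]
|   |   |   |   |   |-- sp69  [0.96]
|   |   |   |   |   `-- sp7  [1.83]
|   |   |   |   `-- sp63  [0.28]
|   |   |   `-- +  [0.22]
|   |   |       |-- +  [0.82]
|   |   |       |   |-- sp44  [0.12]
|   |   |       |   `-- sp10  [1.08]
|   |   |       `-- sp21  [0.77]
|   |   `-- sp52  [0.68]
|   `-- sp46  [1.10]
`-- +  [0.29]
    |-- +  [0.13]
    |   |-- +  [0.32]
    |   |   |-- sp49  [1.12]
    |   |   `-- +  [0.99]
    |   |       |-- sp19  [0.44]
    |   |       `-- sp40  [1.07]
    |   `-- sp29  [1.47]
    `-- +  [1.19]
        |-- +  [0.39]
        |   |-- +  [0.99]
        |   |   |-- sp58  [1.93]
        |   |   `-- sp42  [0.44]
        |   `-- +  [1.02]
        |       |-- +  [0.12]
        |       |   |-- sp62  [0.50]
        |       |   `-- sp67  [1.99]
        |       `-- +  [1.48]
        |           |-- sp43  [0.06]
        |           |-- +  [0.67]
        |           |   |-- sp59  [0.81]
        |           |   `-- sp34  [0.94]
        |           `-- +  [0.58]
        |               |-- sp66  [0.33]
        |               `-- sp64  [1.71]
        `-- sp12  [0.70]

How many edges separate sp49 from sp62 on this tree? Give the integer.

8

The MRCA of sp49 and sp62 is the node subtending (((sp49,(sp19,sp40)),sp29),(((sp58,sp42),((sp62,sp67),(sp43,(sp59,sp34),(sp66,sp64)))),sp12)).
From sp49 up to that node: 3 branches. From sp62 up to the same node: 5 branches. Total: 3 + 5 = 8.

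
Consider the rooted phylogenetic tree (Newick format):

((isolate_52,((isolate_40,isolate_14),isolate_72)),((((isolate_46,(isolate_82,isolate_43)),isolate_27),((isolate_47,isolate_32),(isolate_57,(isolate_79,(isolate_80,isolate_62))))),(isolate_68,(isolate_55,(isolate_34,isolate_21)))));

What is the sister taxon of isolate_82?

isolate_82 attaches to the tree at the node subtending (isolate_82,isolate_43).
The other lineage descending from that same node — the sister group — is the single tip isolate_43.

isolate_43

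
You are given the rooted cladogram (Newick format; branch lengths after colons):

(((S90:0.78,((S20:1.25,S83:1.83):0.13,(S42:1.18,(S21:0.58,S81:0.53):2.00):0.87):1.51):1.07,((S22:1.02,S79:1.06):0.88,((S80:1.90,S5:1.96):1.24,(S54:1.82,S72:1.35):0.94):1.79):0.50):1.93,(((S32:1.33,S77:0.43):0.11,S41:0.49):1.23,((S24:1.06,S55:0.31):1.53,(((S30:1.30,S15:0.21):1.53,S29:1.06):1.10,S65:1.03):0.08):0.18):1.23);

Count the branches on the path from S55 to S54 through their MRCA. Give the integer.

The MRCA of S55 and S54 is the root of the tree.
From S55 up to that node: 4 branches. From S54 up to the same node: 5 branches. Total: 4 + 5 = 9.

9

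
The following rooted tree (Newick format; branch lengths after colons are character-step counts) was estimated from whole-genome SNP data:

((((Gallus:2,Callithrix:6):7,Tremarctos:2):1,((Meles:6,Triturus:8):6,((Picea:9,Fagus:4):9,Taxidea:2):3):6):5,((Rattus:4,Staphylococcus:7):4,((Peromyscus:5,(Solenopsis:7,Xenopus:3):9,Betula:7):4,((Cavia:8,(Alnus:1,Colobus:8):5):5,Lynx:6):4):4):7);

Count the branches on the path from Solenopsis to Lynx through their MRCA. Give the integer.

The MRCA of Solenopsis and Lynx is the node subtending ((Peromyscus,(Solenopsis,Xenopus),Betula),((Cavia,(Alnus,Colobus)),Lynx)).
From Solenopsis up to that node: 3 branches. From Lynx up to the same node: 2 branches. Total: 3 + 2 = 5.

5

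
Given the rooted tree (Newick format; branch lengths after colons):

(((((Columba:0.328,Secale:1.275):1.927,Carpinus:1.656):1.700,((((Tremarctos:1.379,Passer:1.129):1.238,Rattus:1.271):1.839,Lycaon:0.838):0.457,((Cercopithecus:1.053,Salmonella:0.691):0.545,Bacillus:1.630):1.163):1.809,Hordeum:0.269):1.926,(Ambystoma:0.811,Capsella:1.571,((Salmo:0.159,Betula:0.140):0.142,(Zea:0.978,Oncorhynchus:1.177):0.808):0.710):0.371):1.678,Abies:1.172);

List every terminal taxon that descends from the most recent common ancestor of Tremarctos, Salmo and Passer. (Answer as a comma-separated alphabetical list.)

Ambystoma, Bacillus, Betula, Capsella, Carpinus, Cercopithecus, Columba, Hordeum, Lycaon, Oncorhynchus, Passer, Rattus, Salmo, Salmonella, Secale, Tremarctos, Zea

Tracing Tremarctos: it sits inside (Tremarctos,Passer).
Tracing Salmo: it sits inside (Salmo,Betula).
Tracing Passer: it sits inside (Tremarctos,Passer).
The smallest clade enclosing all 3 is ((((Columba,Secale),Carpinus),((((Tremarctos,Passer),Rattus),Lycaon),((Cercopithecus,Salmonella),Bacillus)),Hordeum),(Ambystoma,Capsella,((Salmo,Betula),(Zea,Oncorhynchus)))); the answer is its 17 terminal taxa in alphabetical order.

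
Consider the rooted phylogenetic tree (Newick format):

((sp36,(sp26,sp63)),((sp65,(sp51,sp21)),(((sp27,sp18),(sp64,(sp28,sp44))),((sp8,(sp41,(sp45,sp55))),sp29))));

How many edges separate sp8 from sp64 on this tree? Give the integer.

6

The MRCA of sp8 and sp64 is the node subtending (((sp27,sp18),(sp64,(sp28,sp44))),((sp8,(sp41,(sp45,sp55))),sp29)).
From sp8 up to that node: 3 branches. From sp64 up to the same node: 3 branches. Total: 3 + 3 = 6.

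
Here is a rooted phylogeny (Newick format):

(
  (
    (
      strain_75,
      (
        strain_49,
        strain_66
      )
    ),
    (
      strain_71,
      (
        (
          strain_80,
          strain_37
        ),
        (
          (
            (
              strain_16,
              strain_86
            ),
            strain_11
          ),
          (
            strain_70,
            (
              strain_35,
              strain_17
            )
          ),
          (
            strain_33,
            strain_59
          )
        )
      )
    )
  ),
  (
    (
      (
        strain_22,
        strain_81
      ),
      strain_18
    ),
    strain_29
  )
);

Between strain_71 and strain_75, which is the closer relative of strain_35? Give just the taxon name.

strain_71

The MRCA of strain_35 and strain_71 subtends (strain_71,((strain_80,strain_37),(((strain_16,strain_86),strain_11),(strain_70,(strain_35,strain_17)),(strain_33,strain_59)))) (11 taxa).
The MRCA of strain_35 and strain_75 subtends ((strain_75,(strain_49,strain_66)),(strain_71,((strain_80,strain_37),(((strain_16,strain_86),strain_11),(strain_70,(strain_35,strain_17)),(strain_33,strain_59))))) (14 taxa).
The first is nested inside the second, so strain_35 shares a more recent common ancestor with strain_71.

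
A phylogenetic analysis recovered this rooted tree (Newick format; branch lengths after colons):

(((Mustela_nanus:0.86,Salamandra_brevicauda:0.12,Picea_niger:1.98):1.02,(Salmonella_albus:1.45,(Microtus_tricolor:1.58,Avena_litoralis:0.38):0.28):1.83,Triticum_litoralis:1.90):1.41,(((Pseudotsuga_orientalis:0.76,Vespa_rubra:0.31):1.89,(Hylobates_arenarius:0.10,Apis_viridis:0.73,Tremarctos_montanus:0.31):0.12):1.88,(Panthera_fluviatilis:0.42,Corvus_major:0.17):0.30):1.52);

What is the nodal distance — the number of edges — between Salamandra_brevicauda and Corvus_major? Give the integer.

6

The MRCA of Salamandra_brevicauda and Corvus_major is the root of the tree.
From Salamandra_brevicauda up to that node: 3 branches. From Corvus_major up to the same node: 3 branches. Total: 3 + 3 = 6.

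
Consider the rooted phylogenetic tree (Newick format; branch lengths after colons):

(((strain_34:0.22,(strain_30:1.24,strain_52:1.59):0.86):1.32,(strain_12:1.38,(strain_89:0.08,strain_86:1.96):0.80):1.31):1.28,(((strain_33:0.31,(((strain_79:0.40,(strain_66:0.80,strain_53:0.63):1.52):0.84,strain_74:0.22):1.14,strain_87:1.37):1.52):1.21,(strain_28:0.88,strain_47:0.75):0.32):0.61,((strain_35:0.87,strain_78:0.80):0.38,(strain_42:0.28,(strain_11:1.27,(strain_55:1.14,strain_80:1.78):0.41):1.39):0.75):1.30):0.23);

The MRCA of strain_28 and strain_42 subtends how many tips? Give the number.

14

The MRCA of strain_28 and strain_42 is the node subtending (((strain_33,(((strain_79,(strain_66,strain_53)),strain_74),strain_87)),(strain_28,strain_47)),((strain_35,strain_78),(strain_42,(strain_11,(strain_55,strain_80))))).
That clade contains 14 terminal taxa: strain_11, strain_28, strain_33, strain_35, strain_42, strain_47, strain_53, strain_55, strain_66, strain_74, strain_78, strain_79, strain_80, strain_87.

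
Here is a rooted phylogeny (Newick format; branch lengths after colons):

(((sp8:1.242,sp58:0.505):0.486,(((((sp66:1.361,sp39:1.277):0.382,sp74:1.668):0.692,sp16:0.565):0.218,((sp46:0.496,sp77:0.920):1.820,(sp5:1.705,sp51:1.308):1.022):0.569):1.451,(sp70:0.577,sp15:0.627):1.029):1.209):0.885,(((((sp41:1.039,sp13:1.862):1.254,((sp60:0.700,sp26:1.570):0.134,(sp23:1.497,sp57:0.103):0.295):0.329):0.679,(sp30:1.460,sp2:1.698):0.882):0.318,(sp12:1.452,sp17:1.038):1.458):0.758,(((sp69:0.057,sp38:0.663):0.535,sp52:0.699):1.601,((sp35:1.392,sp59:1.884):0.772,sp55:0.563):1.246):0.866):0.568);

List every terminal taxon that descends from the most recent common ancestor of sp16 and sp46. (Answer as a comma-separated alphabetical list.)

Tracing sp16: it sits inside (((sp66,sp39),sp74),sp16).
Tracing sp46: it sits inside (sp46,sp77).
The smallest clade enclosing both is ((((sp66,sp39),sp74),sp16),((sp46,sp77),(sp5,sp51))); the answer is its 8 terminal taxa in alphabetical order.

sp16, sp39, sp46, sp5, sp51, sp66, sp74, sp77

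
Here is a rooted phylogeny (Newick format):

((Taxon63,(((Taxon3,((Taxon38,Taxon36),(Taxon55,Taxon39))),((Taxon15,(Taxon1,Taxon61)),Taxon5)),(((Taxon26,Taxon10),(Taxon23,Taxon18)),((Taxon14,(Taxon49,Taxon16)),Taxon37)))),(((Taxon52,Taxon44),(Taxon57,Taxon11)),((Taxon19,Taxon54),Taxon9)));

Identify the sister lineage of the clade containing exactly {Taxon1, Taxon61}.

Taxon15

The clade containing exactly {Taxon1, Taxon61} attaches to the tree at the node subtending (Taxon15,(Taxon1,Taxon61)).
The other lineage descending from that same node — the sister group — is the single tip Taxon15.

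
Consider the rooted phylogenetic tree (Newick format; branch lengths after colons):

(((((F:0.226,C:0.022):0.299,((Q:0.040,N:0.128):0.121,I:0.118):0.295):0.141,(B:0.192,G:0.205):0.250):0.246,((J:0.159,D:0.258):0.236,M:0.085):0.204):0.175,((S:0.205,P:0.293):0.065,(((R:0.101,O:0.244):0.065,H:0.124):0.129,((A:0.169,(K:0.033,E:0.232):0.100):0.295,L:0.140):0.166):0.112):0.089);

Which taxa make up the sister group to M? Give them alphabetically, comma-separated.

D, J

M attaches to the tree at the node subtending ((J,D),M).
The other lineage descending from that same node — the sister group — is (J,D); its 2 tips in alphabetical order are the answer.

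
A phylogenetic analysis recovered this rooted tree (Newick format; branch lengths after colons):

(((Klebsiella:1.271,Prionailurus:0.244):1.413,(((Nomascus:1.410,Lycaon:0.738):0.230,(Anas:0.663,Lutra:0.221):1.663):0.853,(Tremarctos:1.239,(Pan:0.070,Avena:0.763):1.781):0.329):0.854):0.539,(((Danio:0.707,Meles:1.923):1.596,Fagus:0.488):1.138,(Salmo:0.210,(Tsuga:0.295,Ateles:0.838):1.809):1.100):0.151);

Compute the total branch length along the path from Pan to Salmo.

5.034

The path runs Pan → … → MRCA → … → Salmo; the MRCA is the root of the tree.
Branch lengths along that path: 0.070 + 1.781 + 0.329 + 0.854 + 0.539 + 0.151 + 1.100 + 0.210 = 5.034.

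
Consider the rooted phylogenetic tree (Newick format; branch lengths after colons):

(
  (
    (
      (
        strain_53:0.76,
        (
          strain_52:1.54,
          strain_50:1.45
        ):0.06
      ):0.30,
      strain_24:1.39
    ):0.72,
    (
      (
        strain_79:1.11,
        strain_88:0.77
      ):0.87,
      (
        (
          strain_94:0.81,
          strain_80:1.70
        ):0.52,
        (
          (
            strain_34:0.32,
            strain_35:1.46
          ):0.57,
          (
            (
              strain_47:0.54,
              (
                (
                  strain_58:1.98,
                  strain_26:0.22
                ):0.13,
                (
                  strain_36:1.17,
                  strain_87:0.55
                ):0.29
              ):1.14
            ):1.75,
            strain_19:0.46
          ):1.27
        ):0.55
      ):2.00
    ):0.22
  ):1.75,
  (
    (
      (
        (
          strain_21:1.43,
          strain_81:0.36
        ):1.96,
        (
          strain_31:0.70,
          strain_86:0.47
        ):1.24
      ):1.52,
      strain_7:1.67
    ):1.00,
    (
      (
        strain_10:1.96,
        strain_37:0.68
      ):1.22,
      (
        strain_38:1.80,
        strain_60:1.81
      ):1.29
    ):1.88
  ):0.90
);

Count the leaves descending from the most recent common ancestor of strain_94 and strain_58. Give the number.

10

The MRCA of strain_94 and strain_58 is the node subtending ((strain_94,strain_80),((strain_34,strain_35),((strain_47,((strain_58,strain_26),(strain_36,strain_87))),strain_19))).
That clade contains 10 terminal taxa: strain_19, strain_26, strain_34, strain_35, strain_36, strain_47, strain_58, strain_80, strain_87, strain_94.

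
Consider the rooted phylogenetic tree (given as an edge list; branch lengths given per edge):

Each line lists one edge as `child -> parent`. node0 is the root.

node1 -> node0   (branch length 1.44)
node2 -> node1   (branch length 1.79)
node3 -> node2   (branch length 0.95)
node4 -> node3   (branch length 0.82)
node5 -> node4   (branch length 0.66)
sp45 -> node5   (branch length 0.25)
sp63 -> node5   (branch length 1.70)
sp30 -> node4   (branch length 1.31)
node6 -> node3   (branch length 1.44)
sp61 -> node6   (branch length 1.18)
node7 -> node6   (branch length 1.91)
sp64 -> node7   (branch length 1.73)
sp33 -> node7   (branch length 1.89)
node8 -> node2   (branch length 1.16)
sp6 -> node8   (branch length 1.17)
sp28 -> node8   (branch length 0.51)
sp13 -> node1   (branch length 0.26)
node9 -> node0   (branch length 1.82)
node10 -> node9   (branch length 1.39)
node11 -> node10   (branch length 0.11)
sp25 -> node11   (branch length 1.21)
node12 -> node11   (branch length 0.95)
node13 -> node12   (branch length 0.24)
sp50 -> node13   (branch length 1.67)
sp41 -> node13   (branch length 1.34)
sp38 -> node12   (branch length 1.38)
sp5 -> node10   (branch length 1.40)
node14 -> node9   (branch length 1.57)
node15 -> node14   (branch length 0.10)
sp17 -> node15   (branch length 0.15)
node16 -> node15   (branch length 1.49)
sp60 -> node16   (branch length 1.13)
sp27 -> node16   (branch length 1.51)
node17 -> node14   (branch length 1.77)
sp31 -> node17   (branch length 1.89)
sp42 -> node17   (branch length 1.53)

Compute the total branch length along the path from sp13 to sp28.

3.72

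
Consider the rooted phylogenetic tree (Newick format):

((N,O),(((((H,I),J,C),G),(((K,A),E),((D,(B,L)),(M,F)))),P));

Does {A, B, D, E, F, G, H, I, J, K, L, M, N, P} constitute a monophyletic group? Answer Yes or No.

The MRCA of the listed taxa is the root, so the smallest clade containing them is the whole tree.
That clade also contains C, O, which are not in the proposed group, so the group is not monophyletic.

No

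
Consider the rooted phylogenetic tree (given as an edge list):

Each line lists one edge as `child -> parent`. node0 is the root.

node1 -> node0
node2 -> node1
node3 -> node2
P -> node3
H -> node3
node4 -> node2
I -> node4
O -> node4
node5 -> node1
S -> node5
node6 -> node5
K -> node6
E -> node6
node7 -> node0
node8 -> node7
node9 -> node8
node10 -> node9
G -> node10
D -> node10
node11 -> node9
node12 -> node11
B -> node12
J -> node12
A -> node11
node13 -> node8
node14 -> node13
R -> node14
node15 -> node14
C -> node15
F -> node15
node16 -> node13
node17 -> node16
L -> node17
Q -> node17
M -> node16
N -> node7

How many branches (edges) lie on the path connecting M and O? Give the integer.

9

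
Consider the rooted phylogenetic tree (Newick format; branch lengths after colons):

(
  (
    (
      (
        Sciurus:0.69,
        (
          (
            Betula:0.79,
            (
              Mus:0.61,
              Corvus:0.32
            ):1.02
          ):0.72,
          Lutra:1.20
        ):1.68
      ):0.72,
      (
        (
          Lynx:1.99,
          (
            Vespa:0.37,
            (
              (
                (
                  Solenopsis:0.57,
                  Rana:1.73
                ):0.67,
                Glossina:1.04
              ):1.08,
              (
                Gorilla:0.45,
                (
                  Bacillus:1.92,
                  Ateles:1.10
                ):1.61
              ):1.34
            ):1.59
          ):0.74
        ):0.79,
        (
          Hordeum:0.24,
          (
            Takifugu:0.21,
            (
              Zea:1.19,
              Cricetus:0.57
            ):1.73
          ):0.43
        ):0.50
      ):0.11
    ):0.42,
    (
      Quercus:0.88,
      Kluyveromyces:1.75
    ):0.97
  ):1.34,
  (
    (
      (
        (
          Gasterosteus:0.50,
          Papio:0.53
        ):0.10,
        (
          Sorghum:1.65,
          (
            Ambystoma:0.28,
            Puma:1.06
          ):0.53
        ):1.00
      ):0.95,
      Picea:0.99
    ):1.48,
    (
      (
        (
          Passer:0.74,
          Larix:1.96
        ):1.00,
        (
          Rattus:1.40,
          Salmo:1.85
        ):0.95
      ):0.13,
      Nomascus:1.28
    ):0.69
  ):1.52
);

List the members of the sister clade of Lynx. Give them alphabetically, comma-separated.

Lynx attaches to the tree at the node subtending (Lynx,(Vespa,(((Solenopsis,Rana),Glossina),(Gorilla,(Bacillus,Ateles))))).
The other lineage descending from that same node — the sister group — is (Vespa,(((Solenopsis,Rana),Glossina),(Gorilla,(Bacillus,Ateles)))); its 7 tips in alphabetical order are the answer.

Ateles, Bacillus, Glossina, Gorilla, Rana, Solenopsis, Vespa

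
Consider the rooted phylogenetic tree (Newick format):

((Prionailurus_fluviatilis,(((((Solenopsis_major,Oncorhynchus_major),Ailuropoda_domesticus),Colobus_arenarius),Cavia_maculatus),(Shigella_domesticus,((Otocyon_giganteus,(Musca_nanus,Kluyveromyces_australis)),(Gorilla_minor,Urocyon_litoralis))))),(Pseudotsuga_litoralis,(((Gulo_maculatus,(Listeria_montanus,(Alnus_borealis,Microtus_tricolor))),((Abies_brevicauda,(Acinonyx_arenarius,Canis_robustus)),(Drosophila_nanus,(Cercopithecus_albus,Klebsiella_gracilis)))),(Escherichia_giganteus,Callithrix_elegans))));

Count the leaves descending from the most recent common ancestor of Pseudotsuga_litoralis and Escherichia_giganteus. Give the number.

The MRCA of Pseudotsuga_litoralis and Escherichia_giganteus is the node subtending (Pseudotsuga_litoralis,(((Gulo_maculatus,(Listeria_montanus,(Alnus_borealis,Microtus_tricolor))),((Abies_brevicauda,(Acinonyx_arenarius,Canis_robustus)),(Drosophila_nanus,(Cercopithecus_albus,Klebsiella_gracilis)))),(Escherichia_giganteus,Callithrix_elegans))).
That clade contains 13 terminal taxa: Abies_brevicauda, Acinonyx_arenarius, Alnus_borealis, Callithrix_elegans, Canis_robustus, Cercopithecus_albus, Drosophila_nanus, Escherichia_giganteus, Gulo_maculatus, Klebsiella_gracilis, Listeria_montanus, Microtus_tricolor, Pseudotsuga_litoralis.

13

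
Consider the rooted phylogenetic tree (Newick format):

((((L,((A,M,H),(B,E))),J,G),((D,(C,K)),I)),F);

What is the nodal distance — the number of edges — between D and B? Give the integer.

The MRCA of D and B is the node subtending (((L,((A,M,H),(B,E))),J,G),((D,(C,K)),I)).
From D up to that node: 3 branches. From B up to the same node: 5 branches. Total: 3 + 5 = 8.

8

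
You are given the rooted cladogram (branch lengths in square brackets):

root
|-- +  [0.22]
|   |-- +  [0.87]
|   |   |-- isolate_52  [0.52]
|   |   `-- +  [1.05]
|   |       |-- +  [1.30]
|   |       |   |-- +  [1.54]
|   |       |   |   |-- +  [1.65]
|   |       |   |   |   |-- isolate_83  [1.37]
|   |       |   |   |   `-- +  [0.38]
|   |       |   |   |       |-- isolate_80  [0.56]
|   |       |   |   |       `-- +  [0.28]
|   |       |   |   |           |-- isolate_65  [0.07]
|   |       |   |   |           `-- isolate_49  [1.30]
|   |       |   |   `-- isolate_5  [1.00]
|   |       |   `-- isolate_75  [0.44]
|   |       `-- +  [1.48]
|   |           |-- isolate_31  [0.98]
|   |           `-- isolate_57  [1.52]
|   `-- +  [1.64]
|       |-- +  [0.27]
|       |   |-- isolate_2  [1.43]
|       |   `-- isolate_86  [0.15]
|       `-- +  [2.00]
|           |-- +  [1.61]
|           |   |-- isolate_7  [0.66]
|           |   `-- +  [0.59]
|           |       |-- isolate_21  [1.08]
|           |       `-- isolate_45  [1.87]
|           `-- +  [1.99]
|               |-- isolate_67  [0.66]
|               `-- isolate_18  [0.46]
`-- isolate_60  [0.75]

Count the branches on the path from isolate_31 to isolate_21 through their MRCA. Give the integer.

9

The MRCA of isolate_31 and isolate_21 is the node subtending ((isolate_52,((((isolate_83,(isolate_80,(isolate_65,isolate_49))),isolate_5),isolate_75),(isolate_31,isolate_57))),((isolate_2,isolate_86),((isolate_7,(isolate_21,isolate_45)),(isolate_67,isolate_18)))).
From isolate_31 up to that node: 4 branches. From isolate_21 up to the same node: 5 branches. Total: 4 + 5 = 9.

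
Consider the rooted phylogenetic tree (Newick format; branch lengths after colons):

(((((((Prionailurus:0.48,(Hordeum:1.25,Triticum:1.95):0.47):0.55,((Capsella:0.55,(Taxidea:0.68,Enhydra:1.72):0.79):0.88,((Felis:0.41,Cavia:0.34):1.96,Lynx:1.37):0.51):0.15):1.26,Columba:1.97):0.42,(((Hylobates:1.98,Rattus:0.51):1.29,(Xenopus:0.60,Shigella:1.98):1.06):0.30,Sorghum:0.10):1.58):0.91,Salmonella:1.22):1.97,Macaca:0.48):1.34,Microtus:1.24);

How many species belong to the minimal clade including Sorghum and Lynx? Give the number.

15

The MRCA of Sorghum and Lynx is the node subtending ((((Prionailurus,(Hordeum,Triticum)),((Capsella,(Taxidea,Enhydra)),((Felis,Cavia),Lynx))),Columba),(((Hylobates,Rattus),(Xenopus,Shigella)),Sorghum)).
That clade contains 15 terminal taxa: Capsella, Cavia, Columba, Enhydra, Felis, Hordeum, Hylobates, Lynx, Prionailurus, Rattus, Shigella, Sorghum, Taxidea, Triticum, Xenopus.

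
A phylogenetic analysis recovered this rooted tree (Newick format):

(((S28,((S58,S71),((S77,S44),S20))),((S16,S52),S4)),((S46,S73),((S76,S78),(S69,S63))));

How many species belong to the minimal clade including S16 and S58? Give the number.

9

The MRCA of S16 and S58 is the node subtending ((S28,((S58,S71),((S77,S44),S20))),((S16,S52),S4)).
That clade contains 9 terminal taxa: S16, S20, S28, S4, S44, S52, S58, S71, S77.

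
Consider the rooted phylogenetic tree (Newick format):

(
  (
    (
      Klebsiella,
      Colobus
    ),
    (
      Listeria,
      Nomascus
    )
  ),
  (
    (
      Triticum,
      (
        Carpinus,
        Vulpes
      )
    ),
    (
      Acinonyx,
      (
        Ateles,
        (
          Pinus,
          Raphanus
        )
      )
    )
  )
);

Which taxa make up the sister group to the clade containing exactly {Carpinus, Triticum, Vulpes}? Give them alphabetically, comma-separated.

Acinonyx, Ateles, Pinus, Raphanus

The clade containing exactly {Carpinus, Triticum, Vulpes} attaches to the tree at the node subtending ((Triticum,(Carpinus,Vulpes)),(Acinonyx,(Ateles,(Pinus,Raphanus)))).
The other lineage descending from that same node — the sister group — is (Acinonyx,(Ateles,(Pinus,Raphanus))); its 4 tips in alphabetical order are the answer.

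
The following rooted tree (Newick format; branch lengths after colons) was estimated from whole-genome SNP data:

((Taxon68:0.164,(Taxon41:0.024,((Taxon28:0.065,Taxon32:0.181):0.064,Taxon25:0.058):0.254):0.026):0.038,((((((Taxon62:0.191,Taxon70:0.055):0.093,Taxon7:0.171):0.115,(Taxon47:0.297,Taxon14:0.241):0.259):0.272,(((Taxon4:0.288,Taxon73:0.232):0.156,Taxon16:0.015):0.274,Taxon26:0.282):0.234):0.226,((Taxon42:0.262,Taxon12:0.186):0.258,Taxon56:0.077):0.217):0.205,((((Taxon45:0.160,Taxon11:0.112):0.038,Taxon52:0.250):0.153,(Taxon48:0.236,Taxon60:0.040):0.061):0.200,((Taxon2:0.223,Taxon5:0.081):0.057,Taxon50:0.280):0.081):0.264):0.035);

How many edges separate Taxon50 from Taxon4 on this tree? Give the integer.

9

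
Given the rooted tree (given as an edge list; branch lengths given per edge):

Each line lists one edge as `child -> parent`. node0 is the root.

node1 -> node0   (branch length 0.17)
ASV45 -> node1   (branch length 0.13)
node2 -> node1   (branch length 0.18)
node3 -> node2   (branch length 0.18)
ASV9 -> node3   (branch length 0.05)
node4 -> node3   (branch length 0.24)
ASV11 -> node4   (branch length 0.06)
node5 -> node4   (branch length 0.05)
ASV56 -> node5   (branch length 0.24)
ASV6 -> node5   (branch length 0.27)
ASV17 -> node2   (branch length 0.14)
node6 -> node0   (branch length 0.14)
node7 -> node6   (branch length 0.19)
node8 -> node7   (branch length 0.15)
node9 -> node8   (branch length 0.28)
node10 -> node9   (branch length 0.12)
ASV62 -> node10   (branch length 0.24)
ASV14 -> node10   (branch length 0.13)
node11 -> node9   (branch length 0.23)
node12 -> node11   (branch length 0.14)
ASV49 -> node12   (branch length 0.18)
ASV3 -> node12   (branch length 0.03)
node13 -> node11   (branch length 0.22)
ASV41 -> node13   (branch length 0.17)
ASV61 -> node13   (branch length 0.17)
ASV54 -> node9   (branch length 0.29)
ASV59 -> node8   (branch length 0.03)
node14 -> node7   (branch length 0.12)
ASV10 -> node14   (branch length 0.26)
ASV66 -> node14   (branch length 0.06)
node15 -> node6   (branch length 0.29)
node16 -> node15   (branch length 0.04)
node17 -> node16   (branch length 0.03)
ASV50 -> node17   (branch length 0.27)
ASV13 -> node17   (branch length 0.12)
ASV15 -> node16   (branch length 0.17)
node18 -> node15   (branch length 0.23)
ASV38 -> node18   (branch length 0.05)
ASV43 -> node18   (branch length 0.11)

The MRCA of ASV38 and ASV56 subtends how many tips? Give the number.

21

The MRCA of ASV38 and ASV56 is the root, so the clade is the entire tree.
That clade contains 21 terminal taxa: ASV10, ASV11, ASV13, ASV14, ASV15, ASV17, ASV3, ASV38, ASV41, ASV43, ASV45, ASV49, ASV50, ASV54, ASV56, ASV59, ASV6, ASV61, ASV62, ASV66, ASV9.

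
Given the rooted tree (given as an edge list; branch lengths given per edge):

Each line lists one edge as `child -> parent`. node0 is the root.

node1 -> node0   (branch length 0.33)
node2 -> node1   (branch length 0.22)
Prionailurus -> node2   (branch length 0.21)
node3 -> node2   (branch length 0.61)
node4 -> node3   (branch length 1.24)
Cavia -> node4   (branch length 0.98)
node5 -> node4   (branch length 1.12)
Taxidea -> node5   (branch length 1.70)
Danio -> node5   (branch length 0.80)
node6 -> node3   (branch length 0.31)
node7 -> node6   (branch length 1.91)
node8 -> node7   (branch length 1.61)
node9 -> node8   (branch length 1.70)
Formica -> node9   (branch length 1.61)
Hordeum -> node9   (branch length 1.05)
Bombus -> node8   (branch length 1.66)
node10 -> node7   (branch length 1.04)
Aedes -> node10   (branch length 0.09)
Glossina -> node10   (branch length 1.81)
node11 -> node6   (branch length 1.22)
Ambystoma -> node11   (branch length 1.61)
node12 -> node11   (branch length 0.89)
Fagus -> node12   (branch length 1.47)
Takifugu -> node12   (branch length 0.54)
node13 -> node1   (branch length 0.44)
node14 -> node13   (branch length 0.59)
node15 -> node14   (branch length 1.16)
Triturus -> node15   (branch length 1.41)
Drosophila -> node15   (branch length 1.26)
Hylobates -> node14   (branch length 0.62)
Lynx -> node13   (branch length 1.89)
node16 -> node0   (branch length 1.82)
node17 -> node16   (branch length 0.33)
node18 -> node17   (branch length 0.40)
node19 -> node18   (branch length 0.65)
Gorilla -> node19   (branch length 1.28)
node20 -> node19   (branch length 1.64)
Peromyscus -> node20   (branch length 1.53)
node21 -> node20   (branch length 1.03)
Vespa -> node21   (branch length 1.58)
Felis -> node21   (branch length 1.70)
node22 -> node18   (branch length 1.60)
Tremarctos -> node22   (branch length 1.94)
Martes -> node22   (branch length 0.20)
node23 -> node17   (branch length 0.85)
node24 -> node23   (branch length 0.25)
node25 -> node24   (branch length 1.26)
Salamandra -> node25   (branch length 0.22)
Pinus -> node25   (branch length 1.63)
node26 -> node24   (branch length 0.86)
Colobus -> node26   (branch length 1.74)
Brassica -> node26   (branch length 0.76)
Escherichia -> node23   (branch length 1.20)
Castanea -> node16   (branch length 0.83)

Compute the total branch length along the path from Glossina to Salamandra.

10.96

The path runs Glossina → … → MRCA → … → Salamandra; the MRCA is the root of the tree.
Branch lengths along that path: 1.81 + 1.04 + 1.91 + 0.31 + 0.61 + 0.22 + 0.33 + 1.82 + 0.33 + 0.85 + 0.25 + 1.26 + 0.22 = 10.96.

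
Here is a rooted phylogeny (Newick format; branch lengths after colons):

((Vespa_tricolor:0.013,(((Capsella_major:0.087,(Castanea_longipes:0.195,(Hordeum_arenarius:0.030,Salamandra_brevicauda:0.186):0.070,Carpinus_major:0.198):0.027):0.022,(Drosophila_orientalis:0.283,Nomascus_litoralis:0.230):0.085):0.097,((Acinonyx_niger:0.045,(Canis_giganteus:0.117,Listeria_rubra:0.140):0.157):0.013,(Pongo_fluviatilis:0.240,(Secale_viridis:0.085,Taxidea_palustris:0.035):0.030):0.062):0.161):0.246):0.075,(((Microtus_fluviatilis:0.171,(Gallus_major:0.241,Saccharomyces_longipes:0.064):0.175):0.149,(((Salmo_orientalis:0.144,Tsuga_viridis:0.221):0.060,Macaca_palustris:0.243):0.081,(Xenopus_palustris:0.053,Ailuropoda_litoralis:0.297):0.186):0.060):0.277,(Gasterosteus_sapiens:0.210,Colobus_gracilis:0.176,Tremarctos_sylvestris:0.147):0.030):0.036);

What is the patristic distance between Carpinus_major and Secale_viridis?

0.682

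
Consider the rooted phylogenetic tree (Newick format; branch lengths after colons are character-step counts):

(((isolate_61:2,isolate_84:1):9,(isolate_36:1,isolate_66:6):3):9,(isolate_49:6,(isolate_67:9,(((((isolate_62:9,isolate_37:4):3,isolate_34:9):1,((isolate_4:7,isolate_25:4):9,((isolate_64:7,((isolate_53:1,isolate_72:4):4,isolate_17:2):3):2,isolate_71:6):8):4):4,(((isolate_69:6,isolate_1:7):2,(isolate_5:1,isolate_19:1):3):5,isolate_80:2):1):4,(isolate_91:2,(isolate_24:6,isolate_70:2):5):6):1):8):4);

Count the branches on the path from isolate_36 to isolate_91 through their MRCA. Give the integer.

The MRCA of isolate_36 and isolate_91 is the root of the tree.
From isolate_36 up to that node: 3 branches. From isolate_91 up to the same node: 5 branches. Total: 3 + 5 = 8.

8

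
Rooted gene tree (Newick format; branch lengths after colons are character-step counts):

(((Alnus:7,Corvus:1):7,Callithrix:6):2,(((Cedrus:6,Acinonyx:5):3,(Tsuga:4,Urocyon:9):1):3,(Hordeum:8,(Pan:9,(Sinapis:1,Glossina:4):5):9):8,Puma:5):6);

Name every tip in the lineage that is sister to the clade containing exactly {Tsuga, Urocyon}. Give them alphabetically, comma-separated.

Acinonyx, Cedrus

The clade containing exactly {Tsuga, Urocyon} attaches to the tree at the node subtending ((Cedrus,Acinonyx),(Tsuga,Urocyon)).
The other lineage descending from that same node — the sister group — is (Cedrus,Acinonyx); its 2 tips in alphabetical order are the answer.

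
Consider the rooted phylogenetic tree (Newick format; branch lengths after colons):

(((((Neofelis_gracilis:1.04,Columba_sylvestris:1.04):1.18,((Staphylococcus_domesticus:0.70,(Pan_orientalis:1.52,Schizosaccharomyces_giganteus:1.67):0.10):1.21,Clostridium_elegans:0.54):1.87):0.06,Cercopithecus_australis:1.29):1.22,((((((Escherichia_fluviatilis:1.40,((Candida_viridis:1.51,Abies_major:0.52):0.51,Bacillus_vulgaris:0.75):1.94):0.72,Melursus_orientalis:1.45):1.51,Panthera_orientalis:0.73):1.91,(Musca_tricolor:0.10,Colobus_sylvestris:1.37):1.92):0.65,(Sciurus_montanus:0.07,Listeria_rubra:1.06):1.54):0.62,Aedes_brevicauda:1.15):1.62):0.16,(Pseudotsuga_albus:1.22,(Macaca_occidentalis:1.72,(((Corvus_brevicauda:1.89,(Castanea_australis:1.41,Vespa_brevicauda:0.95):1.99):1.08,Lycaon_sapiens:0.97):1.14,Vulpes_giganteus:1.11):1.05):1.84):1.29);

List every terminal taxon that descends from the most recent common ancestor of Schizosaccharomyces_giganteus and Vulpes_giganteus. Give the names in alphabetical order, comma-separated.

Tracing Schizosaccharomyces_giganteus: it sits inside (Pan_orientalis,Schizosaccharomyces_giganteus).
Tracing Vulpes_giganteus: it sits inside (((Corvus_brevicauda,(Castanea_australis,Vespa_brevicauda)),Lycaon_sapiens),Vulpes_giganteus).
The smallest clade enclosing both is the whole tree (their MRCA is the root), so the answer is all 25 tips in alphabetical order.

Abies_major, Aedes_brevicauda, Bacillus_vulgaris, Candida_viridis, Castanea_australis, Cercopithecus_australis, Clostridium_elegans, Colobus_sylvestris, Columba_sylvestris, Corvus_brevicauda, Escherichia_fluviatilis, Listeria_rubra, Lycaon_sapiens, Macaca_occidentalis, Melursus_orientalis, Musca_tricolor, Neofelis_gracilis, Pan_orientalis, Panthera_orientalis, Pseudotsuga_albus, Schizosaccharomyces_giganteus, Sciurus_montanus, Staphylococcus_domesticus, Vespa_brevicauda, Vulpes_giganteus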